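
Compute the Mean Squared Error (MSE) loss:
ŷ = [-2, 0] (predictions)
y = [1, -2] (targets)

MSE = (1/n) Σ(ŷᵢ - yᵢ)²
MSE = 6.5

MSE = (1/2)((-2-1)² + (0--2)²) = (1/2)(9 + 4) = 6.5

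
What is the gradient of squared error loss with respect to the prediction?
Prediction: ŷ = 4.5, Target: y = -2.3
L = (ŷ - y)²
∂L/∂ŷ = 13.6

∂L/∂ŷ = 2(ŷ - y) = 2(4.5 - -2.3) = 2(6.8) = 13.6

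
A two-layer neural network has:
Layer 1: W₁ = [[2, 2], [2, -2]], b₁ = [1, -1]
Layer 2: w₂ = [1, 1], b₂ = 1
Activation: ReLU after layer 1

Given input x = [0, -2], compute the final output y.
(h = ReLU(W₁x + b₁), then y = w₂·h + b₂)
y = 4

Layer 1 pre-activation: z₁ = [-3, 3]
After ReLU: h = [0, 3]
Layer 2 output: y = 1×0 + 1×3 + 1 = 4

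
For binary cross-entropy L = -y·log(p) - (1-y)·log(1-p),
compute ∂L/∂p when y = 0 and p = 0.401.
∂L/∂p = 1.669

∂L/∂p = -y/p + (1-y)/(1-p) = 0 + 1/0.599 = 1.669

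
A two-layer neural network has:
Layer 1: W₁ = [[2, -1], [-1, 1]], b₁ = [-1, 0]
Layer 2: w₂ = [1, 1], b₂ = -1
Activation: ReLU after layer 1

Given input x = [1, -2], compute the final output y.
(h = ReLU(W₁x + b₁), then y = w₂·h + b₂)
y = 2

Layer 1 pre-activation: z₁ = [3, -3]
After ReLU: h = [3, 0]
Layer 2 output: y = 1×3 + 1×0 + -1 = 2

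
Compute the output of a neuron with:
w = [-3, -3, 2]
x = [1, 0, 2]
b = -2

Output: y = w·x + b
y = -1

y = (-3)(1) + (-3)(0) + (2)(2) + -2 = -1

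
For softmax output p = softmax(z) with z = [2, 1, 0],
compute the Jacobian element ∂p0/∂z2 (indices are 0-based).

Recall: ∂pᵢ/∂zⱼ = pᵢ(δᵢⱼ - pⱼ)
∂p0/∂z2 = -0.05989

p = softmax(z) = [0.6652, 0.2447, 0.09003]
p0 = 0.6652, p2 = 0.09003

∂p0/∂z2 = -p0 × p2 = -0.6652 × 0.09003 = -0.05989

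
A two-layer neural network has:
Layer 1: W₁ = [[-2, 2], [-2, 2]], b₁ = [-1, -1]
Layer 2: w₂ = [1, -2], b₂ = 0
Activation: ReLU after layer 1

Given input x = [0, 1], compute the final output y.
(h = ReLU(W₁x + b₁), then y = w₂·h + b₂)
y = -1

Layer 1 pre-activation: z₁ = [1, 1]
After ReLU: h = [1, 1]
Layer 2 output: y = 1×1 + -2×1 + 0 = -1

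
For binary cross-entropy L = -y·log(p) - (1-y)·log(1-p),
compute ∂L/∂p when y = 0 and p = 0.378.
∂L/∂p = 1.608

∂L/∂p = -y/p + (1-y)/(1-p) = 0 + 1/0.622 = 1.608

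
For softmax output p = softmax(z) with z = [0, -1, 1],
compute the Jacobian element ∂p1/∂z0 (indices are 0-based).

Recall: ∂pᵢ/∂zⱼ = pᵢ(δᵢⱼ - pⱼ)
∂p1/∂z0 = -0.02203

p = softmax(z) = [0.2447, 0.09003, 0.6652]
p1 = 0.09003, p0 = 0.2447

∂p1/∂z0 = -p1 × p0 = -0.09003 × 0.2447 = -0.02203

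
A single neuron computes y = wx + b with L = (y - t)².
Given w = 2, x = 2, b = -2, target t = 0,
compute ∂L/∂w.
∂L/∂w = 8

y = wx + b = (2)(2) + -2 = 2
∂L/∂y = 2(y - t) = 2(2 - 0) = 4
∂y/∂w = x = 2
∂L/∂w = ∂L/∂y · ∂y/∂w = 4 × 2 = 8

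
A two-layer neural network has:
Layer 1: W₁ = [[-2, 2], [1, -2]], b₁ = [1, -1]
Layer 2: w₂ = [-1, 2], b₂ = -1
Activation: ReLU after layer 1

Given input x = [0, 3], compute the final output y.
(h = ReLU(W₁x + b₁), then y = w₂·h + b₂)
y = -8

Layer 1 pre-activation: z₁ = [7, -7]
After ReLU: h = [7, 0]
Layer 2 output: y = -1×7 + 2×0 + -1 = -8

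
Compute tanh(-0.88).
-0.7064

tanh(-0.88) = (e^(-0.88) - e^(0.88))/(e^(-0.88) + e^(0.88)) = -0.7064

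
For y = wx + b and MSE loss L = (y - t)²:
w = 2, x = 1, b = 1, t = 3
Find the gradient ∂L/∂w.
∂L/∂w = 0

y = wx + b = (2)(1) + 1 = 3
∂L/∂y = 2(y - t) = 2(3 - 3) = 0
∂y/∂w = x = 1
∂L/∂w = ∂L/∂y · ∂y/∂w = 0 × 1 = 0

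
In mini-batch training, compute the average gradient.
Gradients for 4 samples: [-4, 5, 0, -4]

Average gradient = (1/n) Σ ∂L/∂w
Average gradient = -0.75

Average = (1/4)(-4 + 5 + 0 + -4) = -3/4 = -0.75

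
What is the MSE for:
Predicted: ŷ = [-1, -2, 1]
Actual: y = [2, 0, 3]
MSE = 5.667

MSE = (1/3)((-1-2)² + (-2-0)² + (1-3)²) = (1/3)(9 + 4 + 4) = 5.667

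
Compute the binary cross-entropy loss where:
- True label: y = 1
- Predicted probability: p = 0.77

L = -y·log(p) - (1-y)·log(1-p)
L = 0.2614

L = -1·log(0.77) - 0·log(0.23) = -log(0.77) = 0.2614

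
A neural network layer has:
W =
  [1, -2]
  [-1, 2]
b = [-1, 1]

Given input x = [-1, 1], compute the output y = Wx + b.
y = [-4, 4]

Wx = [1×-1 + -2×1, -1×-1 + 2×1]
   = [-3, 3]
y = Wx + b = [-3 + -1, 3 + 1] = [-4, 4]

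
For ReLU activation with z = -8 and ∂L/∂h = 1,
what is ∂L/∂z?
∂L/∂z = 0

h = ReLU(-8) = 0
Since z < 0: ∂h/∂z = 0
∂L/∂z = ∂L/∂h · ∂h/∂z = 1 × 0 = 0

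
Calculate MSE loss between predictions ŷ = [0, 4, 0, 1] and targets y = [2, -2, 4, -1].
MSE = 15

MSE = (1/4)((0-2)² + (4--2)² + (0-4)² + (1--1)²) = (1/4)(4 + 36 + 16 + 4) = 15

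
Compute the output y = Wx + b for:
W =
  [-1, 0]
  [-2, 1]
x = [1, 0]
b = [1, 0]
y = [0, -2]

Wx = [-1×1 + 0×0, -2×1 + 1×0]
   = [-1, -2]
y = Wx + b = [-1 + 1, -2 + 0] = [0, -2]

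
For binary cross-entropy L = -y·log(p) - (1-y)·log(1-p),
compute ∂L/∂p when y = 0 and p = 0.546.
∂L/∂p = 2.203

∂L/∂p = -y/p + (1-y)/(1-p) = 0 + 1/0.454 = 2.203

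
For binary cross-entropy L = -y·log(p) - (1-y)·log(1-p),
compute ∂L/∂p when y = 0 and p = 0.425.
∂L/∂p = 1.739

∂L/∂p = -y/p + (1-y)/(1-p) = 0 + 1/0.575 = 1.739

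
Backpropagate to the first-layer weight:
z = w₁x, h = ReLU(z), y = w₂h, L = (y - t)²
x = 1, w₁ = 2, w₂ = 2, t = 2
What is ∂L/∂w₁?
∂L/∂w₁ = 8

Forward pass:
z = w₁x = 2×1 = 2
h = ReLU(2) = 2
y = w₂h = 2×2 = 4

Backward pass:
∂L/∂y = 2(y - t) = 2(4 - 2) = 4
∂y/∂h = w₂ = 2
∂h/∂z = 1 (ReLU derivative)
∂z/∂w₁ = x = 1

∂L/∂w₁ = 4 × 2 × 1 × 1 = 8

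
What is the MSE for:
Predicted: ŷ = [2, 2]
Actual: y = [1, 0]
MSE = 2.5

MSE = (1/2)((2-1)² + (2-0)²) = (1/2)(1 + 4) = 2.5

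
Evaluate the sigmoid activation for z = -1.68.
0.1571

sigmoid(-1.68) = 1/(1 + e^(1.68)) = 1/(1 + 5.366) = 0.1571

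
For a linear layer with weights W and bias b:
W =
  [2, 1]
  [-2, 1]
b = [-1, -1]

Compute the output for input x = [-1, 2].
y = [-1, 3]

Wx = [2×-1 + 1×2, -2×-1 + 1×2]
   = [0, 4]
y = Wx + b = [0 + -1, 4 + -1] = [-1, 3]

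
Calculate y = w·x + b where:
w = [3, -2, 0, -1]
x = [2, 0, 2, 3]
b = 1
y = 4

y = (3)(2) + (-2)(0) + (0)(2) + (-1)(3) + 1 = 4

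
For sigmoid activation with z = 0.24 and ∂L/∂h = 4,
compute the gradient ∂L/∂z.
∂L/∂z = 0.9857

σ(0.24) = 0.5597
σ'(0.24) = σ(0.24)(1 - σ(0.24)) = 0.5597 × 0.4403 = 0.2464
∂L/∂z = ∂L/∂h · σ'(z) = 4 × 0.2464 = 0.9857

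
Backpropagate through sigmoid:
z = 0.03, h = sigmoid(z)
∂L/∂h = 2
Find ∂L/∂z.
∂L/∂z = 0.4999

σ(0.03) = 0.5075
σ'(0.03) = σ(0.03)(1 - σ(0.03)) = 0.5075 × 0.4925 = 0.2499
∂L/∂z = ∂L/∂h · σ'(z) = 2 × 0.2499 = 0.4999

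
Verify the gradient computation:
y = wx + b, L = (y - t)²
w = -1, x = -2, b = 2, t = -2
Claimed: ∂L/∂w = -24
Correct

y = (-1)(-2) + 2 = 4
∂L/∂y = 2(y - t) = 2(4 - -2) = 12
∂y/∂w = x = -2
∂L/∂w = 12 × -2 = -24

Claimed value: -24
Correct: The correct gradient is -24.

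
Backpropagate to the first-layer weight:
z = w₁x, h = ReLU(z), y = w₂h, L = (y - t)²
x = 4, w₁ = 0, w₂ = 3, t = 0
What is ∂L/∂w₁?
∂L/∂w₁ = 0

Forward pass:
z = w₁x = 0×4 = 0
h = ReLU(0) = 0
y = w₂h = 3×0 = 0

Backward pass:
∂L/∂y = 2(y - t) = 2(0 - 0) = 0
∂y/∂h = w₂ = 3
∂h/∂z = 0 (ReLU derivative)
∂z/∂w₁ = x = 4

∂L/∂w₁ = 0 × 3 × 0 × 4 = 0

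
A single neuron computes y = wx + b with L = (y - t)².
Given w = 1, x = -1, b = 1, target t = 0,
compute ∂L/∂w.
∂L/∂w = 0

y = wx + b = (1)(-1) + 1 = 0
∂L/∂y = 2(y - t) = 2(0 - 0) = 0
∂y/∂w = x = -1
∂L/∂w = ∂L/∂y · ∂y/∂w = 0 × -1 = 0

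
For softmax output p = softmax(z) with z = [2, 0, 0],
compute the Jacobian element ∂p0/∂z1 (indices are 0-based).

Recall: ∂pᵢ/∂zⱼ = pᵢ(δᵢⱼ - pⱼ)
∂p0/∂z1 = -0.08382

p = softmax(z) = [0.787, 0.1065, 0.1065]
p0 = 0.787, p1 = 0.1065

∂p0/∂z1 = -p0 × p1 = -0.787 × 0.1065 = -0.08382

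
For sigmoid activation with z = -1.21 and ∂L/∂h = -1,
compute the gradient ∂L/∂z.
∂L/∂z = -0.1769

σ(-1.21) = 0.2297
σ'(-1.21) = σ(-1.21)(1 - σ(-1.21)) = 0.2297 × 0.7703 = 0.1769
∂L/∂z = ∂L/∂h · σ'(z) = -1 × 0.1769 = -0.1769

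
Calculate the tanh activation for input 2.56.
0.9881

tanh(2.56) = (e^(2.56) - e^(-2.56))/(e^(2.56) + e^(-2.56)) = 0.9881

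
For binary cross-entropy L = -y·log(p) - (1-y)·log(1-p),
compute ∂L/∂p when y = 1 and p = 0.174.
∂L/∂p = -5.747

∂L/∂p = -y/p + (1-y)/(1-p) = -1/0.174 + 0 = -5.747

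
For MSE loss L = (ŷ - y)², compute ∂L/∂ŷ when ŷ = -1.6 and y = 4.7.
∂L/∂ŷ = -12.6

∂L/∂ŷ = 2(ŷ - y) = 2(-1.6 - 4.7) = 2(-6.3) = -12.6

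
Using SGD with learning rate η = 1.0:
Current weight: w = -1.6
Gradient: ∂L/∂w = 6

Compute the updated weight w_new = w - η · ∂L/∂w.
w_new = -7.6

w_new = w - η·∂L/∂w = -1.6 - 1.0×(6) = -1.6 - (6) = -7.6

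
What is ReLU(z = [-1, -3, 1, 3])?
h = [0, 0, 1, 3]

ReLU applied element-wise: max(0,-1)=0, max(0,-3)=0, max(0,1)=1, max(0,3)=3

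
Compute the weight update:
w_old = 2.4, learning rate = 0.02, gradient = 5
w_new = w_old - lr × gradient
w_new = 2.3

w_new = w - η·∂L/∂w = 2.4 - 0.02×(5) = 2.4 - (0.1) = 2.3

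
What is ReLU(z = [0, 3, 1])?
h = [0, 3, 1]

ReLU applied element-wise: max(0,0)=0, max(0,3)=3, max(0,1)=1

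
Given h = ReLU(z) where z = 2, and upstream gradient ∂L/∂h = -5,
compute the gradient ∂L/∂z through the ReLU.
∂L/∂z = -5

h = ReLU(2) = 2
Since z > 0: ∂h/∂z = 1
∂L/∂z = ∂L/∂h · ∂h/∂z = -5 × 1 = -5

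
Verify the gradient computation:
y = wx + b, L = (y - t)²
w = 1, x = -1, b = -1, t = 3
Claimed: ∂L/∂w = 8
Incorrect

y = (1)(-1) + -1 = -2
∂L/∂y = 2(y - t) = 2(-2 - 3) = -10
∂y/∂w = x = -1
∂L/∂w = -10 × -1 = 10

Claimed value: 8
Incorrect: The correct gradient is 10.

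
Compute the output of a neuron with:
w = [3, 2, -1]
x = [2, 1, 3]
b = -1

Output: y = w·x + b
y = 4

y = (3)(2) + (2)(1) + (-1)(3) + -1 = 4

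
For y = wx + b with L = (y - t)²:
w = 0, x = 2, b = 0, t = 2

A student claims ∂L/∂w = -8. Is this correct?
Correct

y = (0)(2) + 0 = 0
∂L/∂y = 2(y - t) = 2(0 - 2) = -4
∂y/∂w = x = 2
∂L/∂w = -4 × 2 = -8

Claimed value: -8
Correct: The correct gradient is -8.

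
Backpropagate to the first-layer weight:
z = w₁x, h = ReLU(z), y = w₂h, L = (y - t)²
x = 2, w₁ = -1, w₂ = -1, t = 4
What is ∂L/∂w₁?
∂L/∂w₁ = 0

Forward pass:
z = w₁x = -1×2 = -2
h = ReLU(-2) = 0
y = w₂h = -1×0 = 0

Backward pass:
∂L/∂y = 2(y - t) = 2(0 - 4) = -8
∂y/∂h = w₂ = -1
∂h/∂z = 0 (ReLU derivative)
∂z/∂w₁ = x = 2

∂L/∂w₁ = -8 × -1 × 0 × 2 = 0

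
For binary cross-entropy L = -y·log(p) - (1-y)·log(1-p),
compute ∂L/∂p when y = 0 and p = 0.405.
∂L/∂p = 1.681

∂L/∂p = -y/p + (1-y)/(1-p) = 0 + 1/0.595 = 1.681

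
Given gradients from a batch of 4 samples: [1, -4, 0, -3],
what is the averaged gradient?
Average gradient = -1.5

Average = (1/4)(1 + -4 + 0 + -3) = -6/4 = -1.5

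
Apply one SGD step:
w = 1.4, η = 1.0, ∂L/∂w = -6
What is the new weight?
w_new = 7.4

w_new = w - η·∂L/∂w = 1.4 - 1.0×(-6) = 1.4 - (-6) = 7.4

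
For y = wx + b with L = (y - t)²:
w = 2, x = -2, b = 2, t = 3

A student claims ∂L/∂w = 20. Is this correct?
Correct

y = (2)(-2) + 2 = -2
∂L/∂y = 2(y - t) = 2(-2 - 3) = -10
∂y/∂w = x = -2
∂L/∂w = -10 × -2 = 20

Claimed value: 20
Correct: The correct gradient is 20.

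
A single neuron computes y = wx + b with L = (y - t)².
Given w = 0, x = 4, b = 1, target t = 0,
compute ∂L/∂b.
∂L/∂b = 2

y = wx + b = (0)(4) + 1 = 1
∂L/∂y = 2(y - t) = 2(1 - 0) = 2
∂y/∂b = 1
∂L/∂b = ∂L/∂y · ∂y/∂b = 2 × 1 = 2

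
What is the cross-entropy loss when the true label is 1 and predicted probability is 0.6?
L = 0.5108

L = -1·log(0.6) - 0·log(0.4) = -log(0.6) = 0.5108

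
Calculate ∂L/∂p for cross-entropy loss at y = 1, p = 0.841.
∂L/∂p = -1.189

∂L/∂p = -y/p + (1-y)/(1-p) = -1/0.841 + 0 = -1.189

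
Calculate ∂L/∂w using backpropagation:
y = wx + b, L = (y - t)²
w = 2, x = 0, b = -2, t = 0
∂L/∂w = 0

y = wx + b = (2)(0) + -2 = -2
∂L/∂y = 2(y - t) = 2(-2 - 0) = -4
∂y/∂w = x = 0
∂L/∂w = ∂L/∂y · ∂y/∂w = -4 × 0 = 0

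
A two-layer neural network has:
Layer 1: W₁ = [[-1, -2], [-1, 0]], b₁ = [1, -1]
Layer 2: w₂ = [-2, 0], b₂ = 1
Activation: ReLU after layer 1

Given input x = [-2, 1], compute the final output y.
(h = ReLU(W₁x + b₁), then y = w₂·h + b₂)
y = -1

Layer 1 pre-activation: z₁ = [1, 1]
After ReLU: h = [1, 1]
Layer 2 output: y = -2×1 + 0×1 + 1 = -1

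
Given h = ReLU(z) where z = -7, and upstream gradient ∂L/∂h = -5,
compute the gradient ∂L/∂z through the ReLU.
∂L/∂z = 0

h = ReLU(-7) = 0
Since z < 0: ∂h/∂z = 0
∂L/∂z = ∂L/∂h · ∂h/∂z = -5 × 0 = 0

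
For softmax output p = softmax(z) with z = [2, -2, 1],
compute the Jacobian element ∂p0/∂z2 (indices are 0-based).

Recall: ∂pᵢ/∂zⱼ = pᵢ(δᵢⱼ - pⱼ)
∂p0/∂z2 = -0.1915

p = softmax(z) = [0.7214, 0.01321, 0.2654]
p0 = 0.7214, p2 = 0.2654

∂p0/∂z2 = -p0 × p2 = -0.7214 × 0.2654 = -0.1915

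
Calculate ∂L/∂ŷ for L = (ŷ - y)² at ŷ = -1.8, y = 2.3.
∂L/∂ŷ = -8.2

∂L/∂ŷ = 2(ŷ - y) = 2(-1.8 - 2.3) = 2(-4.1) = -8.2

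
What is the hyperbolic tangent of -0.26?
-0.2543

tanh(-0.26) = (e^(-0.26) - e^(0.26))/(e^(-0.26) + e^(0.26)) = -0.2543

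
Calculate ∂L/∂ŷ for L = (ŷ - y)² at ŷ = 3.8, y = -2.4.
∂L/∂ŷ = 12.4

∂L/∂ŷ = 2(ŷ - y) = 2(3.8 - -2.4) = 2(6.2) = 12.4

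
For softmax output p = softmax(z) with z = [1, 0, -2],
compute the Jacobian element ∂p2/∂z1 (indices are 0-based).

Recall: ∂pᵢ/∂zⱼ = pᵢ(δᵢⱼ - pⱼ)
∂p2/∂z1 = -0.009113

p = softmax(z) = [0.7054, 0.2595, 0.03512]
p2 = 0.03512, p1 = 0.2595

∂p2/∂z1 = -p2 × p1 = -0.03512 × 0.2595 = -0.009113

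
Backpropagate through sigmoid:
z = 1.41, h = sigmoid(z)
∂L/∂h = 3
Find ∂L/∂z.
∂L/∂z = 0.4732

σ(1.41) = 0.8038
σ'(1.41) = σ(1.41)(1 - σ(1.41)) = 0.8038 × 0.1962 = 0.1577
∂L/∂z = ∂L/∂h · σ'(z) = 3 × 0.1577 = 0.4732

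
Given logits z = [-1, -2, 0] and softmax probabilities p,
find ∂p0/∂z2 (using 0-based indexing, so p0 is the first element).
∂p0/∂z2 = -0.1628

p = softmax(z) = [0.2447, 0.09003, 0.6652]
p0 = 0.2447, p2 = 0.6652

∂p0/∂z2 = -p0 × p2 = -0.2447 × 0.6652 = -0.1628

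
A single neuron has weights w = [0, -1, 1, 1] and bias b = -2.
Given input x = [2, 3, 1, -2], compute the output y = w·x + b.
y = -6

y = (0)(2) + (-1)(3) + (1)(1) + (1)(-2) + -2 = -6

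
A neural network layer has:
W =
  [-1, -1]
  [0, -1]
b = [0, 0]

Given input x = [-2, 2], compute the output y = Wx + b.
y = [0, -2]

Wx = [-1×-2 + -1×2, 0×-2 + -1×2]
   = [0, -2]
y = Wx + b = [0 + 0, -2 + 0] = [0, -2]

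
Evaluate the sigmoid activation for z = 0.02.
0.505

sigmoid(0.02) = 1/(1 + e^(-0.02)) = 1/(1 + 0.9802) = 0.505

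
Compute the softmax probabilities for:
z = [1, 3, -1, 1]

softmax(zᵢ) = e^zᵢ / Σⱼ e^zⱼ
p = [0.105, 0.7758, 0.0142, 0.105]

exp(z) = [2.718, 20.09, 0.3679, 2.718]
Sum = 25.89
p = [0.105, 0.7758, 0.0142, 0.105]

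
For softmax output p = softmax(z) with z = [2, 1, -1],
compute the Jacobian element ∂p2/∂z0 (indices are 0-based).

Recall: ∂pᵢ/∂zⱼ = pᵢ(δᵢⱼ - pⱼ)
∂p2/∂z0 = -0.02477

p = softmax(z) = [0.7054, 0.2595, 0.03512]
p2 = 0.03512, p0 = 0.7054

∂p2/∂z0 = -p2 × p0 = -0.03512 × 0.7054 = -0.02477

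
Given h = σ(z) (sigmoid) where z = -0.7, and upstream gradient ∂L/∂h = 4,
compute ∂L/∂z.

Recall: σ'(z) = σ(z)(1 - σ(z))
∂L/∂z = 0.8869

σ(-0.7) = 0.3318
σ'(-0.7) = σ(-0.7)(1 - σ(-0.7)) = 0.3318 × 0.6682 = 0.2217
∂L/∂z = ∂L/∂h · σ'(z) = 4 × 0.2217 = 0.8869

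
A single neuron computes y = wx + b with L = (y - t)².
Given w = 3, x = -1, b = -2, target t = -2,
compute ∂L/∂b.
∂L/∂b = -6

y = wx + b = (3)(-1) + -2 = -5
∂L/∂y = 2(y - t) = 2(-5 - -2) = -6
∂y/∂b = 1
∂L/∂b = ∂L/∂y · ∂y/∂b = -6 × 1 = -6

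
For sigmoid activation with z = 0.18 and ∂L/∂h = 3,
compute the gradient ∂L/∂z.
∂L/∂z = 0.744

σ(0.18) = 0.5449
σ'(0.18) = σ(0.18)(1 - σ(0.18)) = 0.5449 × 0.4551 = 0.248
∂L/∂z = ∂L/∂h · σ'(z) = 3 × 0.248 = 0.744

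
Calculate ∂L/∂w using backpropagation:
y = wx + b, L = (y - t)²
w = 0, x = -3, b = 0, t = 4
∂L/∂w = 24

y = wx + b = (0)(-3) + 0 = 0
∂L/∂y = 2(y - t) = 2(0 - 4) = -8
∂y/∂w = x = -3
∂L/∂w = ∂L/∂y · ∂y/∂w = -8 × -3 = 24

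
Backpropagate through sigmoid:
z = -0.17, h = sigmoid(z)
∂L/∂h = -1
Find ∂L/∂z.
∂L/∂z = -0.2482

σ(-0.17) = 0.4576
σ'(-0.17) = σ(-0.17)(1 - σ(-0.17)) = 0.4576 × 0.5424 = 0.2482
∂L/∂z = ∂L/∂h · σ'(z) = -1 × 0.2482 = -0.2482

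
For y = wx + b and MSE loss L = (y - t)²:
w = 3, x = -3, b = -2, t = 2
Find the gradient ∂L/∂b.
∂L/∂b = -26

y = wx + b = (3)(-3) + -2 = -11
∂L/∂y = 2(y - t) = 2(-11 - 2) = -26
∂y/∂b = 1
∂L/∂b = ∂L/∂y · ∂y/∂b = -26 × 1 = -26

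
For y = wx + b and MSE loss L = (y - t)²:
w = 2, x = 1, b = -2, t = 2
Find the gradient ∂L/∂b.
∂L/∂b = -4

y = wx + b = (2)(1) + -2 = 0
∂L/∂y = 2(y - t) = 2(0 - 2) = -4
∂y/∂b = 1
∂L/∂b = ∂L/∂y · ∂y/∂b = -4 × 1 = -4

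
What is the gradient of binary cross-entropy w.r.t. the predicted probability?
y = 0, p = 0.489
∂L/∂p = 1.957

∂L/∂p = -y/p + (1-y)/(1-p) = 0 + 1/0.511 = 1.957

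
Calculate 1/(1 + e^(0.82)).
0.3058

sigmoid(-0.82) = 1/(1 + e^(0.82)) = 1/(1 + 2.27) = 0.3058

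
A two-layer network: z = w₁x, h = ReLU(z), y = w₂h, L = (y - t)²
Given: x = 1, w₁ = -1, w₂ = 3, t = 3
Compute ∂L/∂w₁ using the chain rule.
∂L/∂w₁ = 0

Forward pass:
z = w₁x = -1×1 = -1
h = ReLU(-1) = 0
y = w₂h = 3×0 = 0

Backward pass:
∂L/∂y = 2(y - t) = 2(0 - 3) = -6
∂y/∂h = w₂ = 3
∂h/∂z = 0 (ReLU derivative)
∂z/∂w₁ = x = 1

∂L/∂w₁ = -6 × 3 × 0 × 1 = 0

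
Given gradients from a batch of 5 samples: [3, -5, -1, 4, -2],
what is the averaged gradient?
Average gradient = -0.2

Average = (1/5)(3 + -5 + -1 + 4 + -2) = -1/5 = -0.2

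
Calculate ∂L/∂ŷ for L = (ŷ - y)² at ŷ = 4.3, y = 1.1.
∂L/∂ŷ = 6.4

∂L/∂ŷ = 2(ŷ - y) = 2(4.3 - 1.1) = 2(3.2) = 6.4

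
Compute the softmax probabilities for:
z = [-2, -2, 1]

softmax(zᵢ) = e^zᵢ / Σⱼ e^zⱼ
p = [0.0453, 0.0453, 0.9094]

exp(z) = [0.1353, 0.1353, 2.718]
Sum = 2.989
p = [0.0453, 0.0453, 0.9094]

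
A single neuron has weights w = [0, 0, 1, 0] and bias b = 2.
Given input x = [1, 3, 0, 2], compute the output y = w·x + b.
y = 2

y = (0)(1) + (0)(3) + (1)(0) + (0)(2) + 2 = 2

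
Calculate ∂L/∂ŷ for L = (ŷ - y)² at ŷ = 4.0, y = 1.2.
∂L/∂ŷ = 5.6

∂L/∂ŷ = 2(ŷ - y) = 2(4.0 - 1.2) = 2(2.8) = 5.6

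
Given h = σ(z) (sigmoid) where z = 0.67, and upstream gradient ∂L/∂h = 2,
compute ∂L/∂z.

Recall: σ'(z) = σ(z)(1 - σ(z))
∂L/∂z = 0.4478

σ(0.67) = 0.6615
σ'(0.67) = σ(0.67)(1 - σ(0.67)) = 0.6615 × 0.3385 = 0.2239
∂L/∂z = ∂L/∂h · σ'(z) = 2 × 0.2239 = 0.4478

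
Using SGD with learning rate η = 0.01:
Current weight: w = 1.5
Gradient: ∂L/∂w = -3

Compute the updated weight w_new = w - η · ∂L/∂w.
w_new = 1.53

w_new = w - η·∂L/∂w = 1.5 - 0.01×(-3) = 1.5 - (-0.03) = 1.53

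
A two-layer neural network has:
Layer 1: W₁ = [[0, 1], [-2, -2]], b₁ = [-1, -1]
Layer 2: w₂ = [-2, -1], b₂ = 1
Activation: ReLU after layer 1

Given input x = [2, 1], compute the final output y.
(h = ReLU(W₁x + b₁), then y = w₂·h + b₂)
y = 1

Layer 1 pre-activation: z₁ = [0, -7]
After ReLU: h = [0, 0]
Layer 2 output: y = -2×0 + -1×0 + 1 = 1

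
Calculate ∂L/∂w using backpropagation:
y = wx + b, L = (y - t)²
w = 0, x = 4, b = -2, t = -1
∂L/∂w = -8

y = wx + b = (0)(4) + -2 = -2
∂L/∂y = 2(y - t) = 2(-2 - -1) = -2
∂y/∂w = x = 4
∂L/∂w = ∂L/∂y · ∂y/∂w = -2 × 4 = -8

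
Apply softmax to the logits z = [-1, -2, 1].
p = [0.1142, 0.042, 0.8438]

exp(z) = [0.3679, 0.1353, 2.718]
Sum = 3.221
p = [0.1142, 0.042, 0.8438]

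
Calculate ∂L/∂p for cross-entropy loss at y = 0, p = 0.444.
∂L/∂p = 1.799

∂L/∂p = -y/p + (1-y)/(1-p) = 0 + 1/0.556 = 1.799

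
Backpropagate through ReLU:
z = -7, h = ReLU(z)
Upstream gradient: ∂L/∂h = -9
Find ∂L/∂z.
∂L/∂z = 0

h = ReLU(-7) = 0
Since z < 0: ∂h/∂z = 0
∂L/∂z = ∂L/∂h · ∂h/∂z = -9 × 0 = 0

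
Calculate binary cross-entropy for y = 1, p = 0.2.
L = 1.609

L = -1·log(0.2) - 0·log(0.8) = -log(0.2) = 1.609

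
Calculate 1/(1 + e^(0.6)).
0.3543

sigmoid(-0.6) = 1/(1 + e^(0.6)) = 1/(1 + 1.822) = 0.3543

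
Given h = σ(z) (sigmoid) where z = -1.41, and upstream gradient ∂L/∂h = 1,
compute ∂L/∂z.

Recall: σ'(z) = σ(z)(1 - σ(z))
∂L/∂z = 0.1577

σ(-1.41) = 0.1962
σ'(-1.41) = σ(-1.41)(1 - σ(-1.41)) = 0.1962 × 0.8038 = 0.1577
∂L/∂z = ∂L/∂h · σ'(z) = 1 × 0.1577 = 0.1577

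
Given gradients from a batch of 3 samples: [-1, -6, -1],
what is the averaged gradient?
Average gradient = -2.667

Average = (1/3)(-1 + -6 + -1) = -8/3 = -2.667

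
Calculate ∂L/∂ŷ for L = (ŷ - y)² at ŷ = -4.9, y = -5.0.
∂L/∂ŷ = 0.2

∂L/∂ŷ = 2(ŷ - y) = 2(-4.9 - -5.0) = 2(0.1) = 0.2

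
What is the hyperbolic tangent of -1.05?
-0.7818

tanh(-1.05) = (e^(-1.05) - e^(1.05))/(e^(-1.05) + e^(1.05)) = -0.7818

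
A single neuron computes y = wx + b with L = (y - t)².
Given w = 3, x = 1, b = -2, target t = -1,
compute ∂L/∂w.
∂L/∂w = 4

y = wx + b = (3)(1) + -2 = 1
∂L/∂y = 2(y - t) = 2(1 - -1) = 4
∂y/∂w = x = 1
∂L/∂w = ∂L/∂y · ∂y/∂w = 4 × 1 = 4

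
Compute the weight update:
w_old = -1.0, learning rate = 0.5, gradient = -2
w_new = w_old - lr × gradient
w_new = 0

w_new = w - η·∂L/∂w = -1.0 - 0.5×(-2) = -1.0 - (-1) = 0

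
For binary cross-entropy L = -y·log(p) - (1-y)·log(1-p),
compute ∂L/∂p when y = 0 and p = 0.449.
∂L/∂p = 1.815

∂L/∂p = -y/p + (1-y)/(1-p) = 0 + 1/0.551 = 1.815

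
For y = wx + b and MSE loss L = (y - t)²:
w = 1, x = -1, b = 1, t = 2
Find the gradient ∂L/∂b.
∂L/∂b = -4

y = wx + b = (1)(-1) + 1 = 0
∂L/∂y = 2(y - t) = 2(0 - 2) = -4
∂y/∂b = 1
∂L/∂b = ∂L/∂y · ∂y/∂b = -4 × 1 = -4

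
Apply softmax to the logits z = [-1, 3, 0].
p = [0.0171, 0.9362, 0.0466]

exp(z) = [0.3679, 20.09, 1]
Sum = 21.45
p = [0.0171, 0.9362, 0.0466]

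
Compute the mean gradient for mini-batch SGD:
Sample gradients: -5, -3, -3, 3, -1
Average gradient = -1.8

Average = (1/5)(-5 + -3 + -3 + 3 + -1) = -9/5 = -1.8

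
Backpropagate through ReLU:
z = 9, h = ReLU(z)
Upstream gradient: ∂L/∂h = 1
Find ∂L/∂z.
∂L/∂z = 1

h = ReLU(9) = 9
Since z > 0: ∂h/∂z = 1
∂L/∂z = ∂L/∂h · ∂h/∂z = 1 × 1 = 1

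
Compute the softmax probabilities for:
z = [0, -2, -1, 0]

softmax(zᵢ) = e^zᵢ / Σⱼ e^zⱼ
p = [0.3995, 0.0541, 0.147, 0.3995]

exp(z) = [1, 0.1353, 0.3679, 1]
Sum = 2.503
p = [0.3995, 0.0541, 0.147, 0.3995]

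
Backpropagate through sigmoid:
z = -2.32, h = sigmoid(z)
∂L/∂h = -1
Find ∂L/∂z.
∂L/∂z = -0.08147

σ(-2.32) = 0.08948
σ'(-2.32) = σ(-2.32)(1 - σ(-2.32)) = 0.08948 × 0.9105 = 0.08147
∂L/∂z = ∂L/∂h · σ'(z) = -1 × 0.08147 = -0.08147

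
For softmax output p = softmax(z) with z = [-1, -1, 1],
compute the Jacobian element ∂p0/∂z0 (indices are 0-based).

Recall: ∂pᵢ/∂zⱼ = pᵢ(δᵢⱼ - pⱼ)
∂p0/∂z0 = 0.09516

p = softmax(z) = [0.1065, 0.1065, 0.787]
p0 = 0.1065

∂p0/∂z0 = p0(1 - p0) = 0.1065 × (1 - 0.1065) = 0.09516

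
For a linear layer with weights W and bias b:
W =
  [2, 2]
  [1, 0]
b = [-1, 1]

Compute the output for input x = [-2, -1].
y = [-7, -1]

Wx = [2×-2 + 2×-1, 1×-2 + 0×-1]
   = [-6, -2]
y = Wx + b = [-6 + -1, -2 + 1] = [-7, -1]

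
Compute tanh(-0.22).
-0.2165

tanh(-0.22) = (e^(-0.22) - e^(0.22))/(e^(-0.22) + e^(0.22)) = -0.2165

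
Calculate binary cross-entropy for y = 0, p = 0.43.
L = 0.5621

L = -0·log(0.43) - 1·log(0.57) = -log(0.57) = 0.5621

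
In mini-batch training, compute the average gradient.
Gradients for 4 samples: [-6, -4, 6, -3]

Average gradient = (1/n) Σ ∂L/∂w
Average gradient = -1.75

Average = (1/4)(-6 + -4 + 6 + -3) = -7/4 = -1.75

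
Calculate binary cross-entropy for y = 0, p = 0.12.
L = 0.1278

L = -0·log(0.12) - 1·log(0.88) = -log(0.88) = 0.1278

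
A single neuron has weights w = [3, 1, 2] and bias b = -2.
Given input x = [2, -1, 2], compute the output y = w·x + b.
y = 7

y = (3)(2) + (1)(-1) + (2)(2) + -2 = 7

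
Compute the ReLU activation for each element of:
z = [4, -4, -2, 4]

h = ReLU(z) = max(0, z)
h = [4, 0, 0, 4]

ReLU applied element-wise: max(0,4)=4, max(0,-4)=0, max(0,-2)=0, max(0,4)=4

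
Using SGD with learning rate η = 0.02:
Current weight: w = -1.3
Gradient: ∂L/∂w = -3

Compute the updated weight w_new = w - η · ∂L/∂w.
w_new = -1.24

w_new = w - η·∂L/∂w = -1.3 - 0.02×(-3) = -1.3 - (-0.06) = -1.24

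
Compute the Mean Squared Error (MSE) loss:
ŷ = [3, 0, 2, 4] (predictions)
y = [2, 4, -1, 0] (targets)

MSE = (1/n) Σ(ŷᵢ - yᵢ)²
MSE = 10.5

MSE = (1/4)((3-2)² + (0-4)² + (2--1)² + (4-0)²) = (1/4)(1 + 16 + 9 + 16) = 10.5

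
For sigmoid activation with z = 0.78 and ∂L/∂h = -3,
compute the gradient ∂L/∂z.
∂L/∂z = -0.6466

σ(0.78) = 0.6857
σ'(0.78) = σ(0.78)(1 - σ(0.78)) = 0.6857 × 0.3143 = 0.2155
∂L/∂z = ∂L/∂h · σ'(z) = -3 × 0.2155 = -0.6466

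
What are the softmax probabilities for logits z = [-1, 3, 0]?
p = [0.0171, 0.9362, 0.0466]

exp(z) = [0.3679, 20.09, 1]
Sum = 21.45
p = [0.0171, 0.9362, 0.0466]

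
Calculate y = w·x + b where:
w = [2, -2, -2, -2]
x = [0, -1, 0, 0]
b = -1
y = 1

y = (2)(0) + (-2)(-1) + (-2)(0) + (-2)(0) + -1 = 1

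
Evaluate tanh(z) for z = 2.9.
0.994

tanh(2.9) = (e^(2.9) - e^(-2.9))/(e^(2.9) + e^(-2.9)) = 0.994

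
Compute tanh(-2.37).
-0.9827

tanh(-2.37) = (e^(-2.37) - e^(2.37))/(e^(-2.37) + e^(2.37)) = -0.9827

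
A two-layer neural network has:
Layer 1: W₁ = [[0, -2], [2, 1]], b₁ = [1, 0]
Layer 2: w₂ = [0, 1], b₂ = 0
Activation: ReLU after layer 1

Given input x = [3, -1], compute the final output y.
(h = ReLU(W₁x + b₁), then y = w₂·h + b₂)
y = 5

Layer 1 pre-activation: z₁ = [3, 5]
After ReLU: h = [3, 5]
Layer 2 output: y = 0×3 + 1×5 + 0 = 5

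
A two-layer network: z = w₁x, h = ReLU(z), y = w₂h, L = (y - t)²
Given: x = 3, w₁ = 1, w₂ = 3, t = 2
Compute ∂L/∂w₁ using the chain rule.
∂L/∂w₁ = 126

Forward pass:
z = w₁x = 1×3 = 3
h = ReLU(3) = 3
y = w₂h = 3×3 = 9

Backward pass:
∂L/∂y = 2(y - t) = 2(9 - 2) = 14
∂y/∂h = w₂ = 3
∂h/∂z = 1 (ReLU derivative)
∂z/∂w₁ = x = 3

∂L/∂w₁ = 14 × 3 × 1 × 3 = 126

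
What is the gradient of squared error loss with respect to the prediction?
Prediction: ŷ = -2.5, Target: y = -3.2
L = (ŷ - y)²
∂L/∂ŷ = 1.4

∂L/∂ŷ = 2(ŷ - y) = 2(-2.5 - -3.2) = 2(0.7) = 1.4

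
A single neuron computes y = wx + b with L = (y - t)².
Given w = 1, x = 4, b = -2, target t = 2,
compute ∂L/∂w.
∂L/∂w = 0

y = wx + b = (1)(4) + -2 = 2
∂L/∂y = 2(y - t) = 2(2 - 2) = 0
∂y/∂w = x = 4
∂L/∂w = ∂L/∂y · ∂y/∂w = 0 × 4 = 0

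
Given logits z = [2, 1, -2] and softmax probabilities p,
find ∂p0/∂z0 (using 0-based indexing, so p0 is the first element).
∂p0/∂z0 = 0.201

p = softmax(z) = [0.7214, 0.2654, 0.01321]
p0 = 0.7214

∂p0/∂z0 = p0(1 - p0) = 0.7214 × (1 - 0.7214) = 0.201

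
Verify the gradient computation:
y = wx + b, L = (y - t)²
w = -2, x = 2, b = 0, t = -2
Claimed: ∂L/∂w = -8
Correct

y = (-2)(2) + 0 = -4
∂L/∂y = 2(y - t) = 2(-4 - -2) = -4
∂y/∂w = x = 2
∂L/∂w = -4 × 2 = -8

Claimed value: -8
Correct: The correct gradient is -8.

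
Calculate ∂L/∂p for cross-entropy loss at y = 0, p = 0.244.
∂L/∂p = 1.323

∂L/∂p = -y/p + (1-y)/(1-p) = 0 + 1/0.756 = 1.323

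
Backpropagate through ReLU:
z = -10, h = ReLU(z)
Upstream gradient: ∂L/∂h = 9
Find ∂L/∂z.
∂L/∂z = 0

h = ReLU(-10) = 0
Since z < 0: ∂h/∂z = 0
∂L/∂z = ∂L/∂h · ∂h/∂z = 9 × 0 = 0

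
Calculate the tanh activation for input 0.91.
0.7211

tanh(0.91) = (e^(0.91) - e^(-0.91))/(e^(0.91) + e^(-0.91)) = 0.7211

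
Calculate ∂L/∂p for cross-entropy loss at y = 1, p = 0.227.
∂L/∂p = -4.405

∂L/∂p = -y/p + (1-y)/(1-p) = -1/0.227 + 0 = -4.405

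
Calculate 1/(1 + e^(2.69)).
0.06357

sigmoid(-2.69) = 1/(1 + e^(2.69)) = 1/(1 + 14.73) = 0.06357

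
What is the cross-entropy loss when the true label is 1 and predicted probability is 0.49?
L = 0.7133

L = -1·log(0.49) - 0·log(0.51) = -log(0.49) = 0.7133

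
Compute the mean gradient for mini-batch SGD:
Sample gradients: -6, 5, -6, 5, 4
Average gradient = 0.4

Average = (1/5)(-6 + 5 + -6 + 5 + 4) = 2/5 = 0.4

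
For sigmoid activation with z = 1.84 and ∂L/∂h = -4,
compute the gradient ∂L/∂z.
∂L/∂z = -0.4731

σ(1.84) = 0.8629
σ'(1.84) = σ(1.84)(1 - σ(1.84)) = 0.8629 × 0.1371 = 0.1183
∂L/∂z = ∂L/∂h · σ'(z) = -4 × 0.1183 = -0.4731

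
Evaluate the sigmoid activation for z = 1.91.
0.871

sigmoid(1.91) = 1/(1 + e^(-1.91)) = 1/(1 + 0.1481) = 0.871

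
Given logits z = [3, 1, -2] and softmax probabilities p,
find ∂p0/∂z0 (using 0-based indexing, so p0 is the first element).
∂p0/∂z0 = 0.1089

p = softmax(z) = [0.8756, 0.1185, 0.0059]
p0 = 0.8756

∂p0/∂z0 = p0(1 - p0) = 0.8756 × (1 - 0.8756) = 0.1089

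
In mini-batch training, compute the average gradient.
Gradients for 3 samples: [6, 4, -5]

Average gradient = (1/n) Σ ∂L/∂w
Average gradient = 1.667

Average = (1/3)(6 + 4 + -5) = 5/3 = 1.667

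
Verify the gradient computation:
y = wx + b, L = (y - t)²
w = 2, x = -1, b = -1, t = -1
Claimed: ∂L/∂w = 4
Correct

y = (2)(-1) + -1 = -3
∂L/∂y = 2(y - t) = 2(-3 - -1) = -4
∂y/∂w = x = -1
∂L/∂w = -4 × -1 = 4

Claimed value: 4
Correct: The correct gradient is 4.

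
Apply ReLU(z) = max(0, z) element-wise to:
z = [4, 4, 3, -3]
h = [4, 4, 3, 0]

ReLU applied element-wise: max(0,4)=4, max(0,4)=4, max(0,3)=3, max(0,-3)=0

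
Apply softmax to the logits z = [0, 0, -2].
p = [0.4683, 0.4683, 0.0634]

exp(z) = [1, 1, 0.1353]
Sum = 2.135
p = [0.4683, 0.4683, 0.0634]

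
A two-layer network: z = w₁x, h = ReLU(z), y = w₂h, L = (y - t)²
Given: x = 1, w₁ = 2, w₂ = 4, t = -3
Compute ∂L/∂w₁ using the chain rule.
∂L/∂w₁ = 88

Forward pass:
z = w₁x = 2×1 = 2
h = ReLU(2) = 2
y = w₂h = 4×2 = 8

Backward pass:
∂L/∂y = 2(y - t) = 2(8 - -3) = 22
∂y/∂h = w₂ = 4
∂h/∂z = 1 (ReLU derivative)
∂z/∂w₁ = x = 1

∂L/∂w₁ = 22 × 4 × 1 × 1 = 88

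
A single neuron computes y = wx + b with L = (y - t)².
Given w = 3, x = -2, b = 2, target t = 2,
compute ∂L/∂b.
∂L/∂b = -12

y = wx + b = (3)(-2) + 2 = -4
∂L/∂y = 2(y - t) = 2(-4 - 2) = -12
∂y/∂b = 1
∂L/∂b = ∂L/∂y · ∂y/∂b = -12 × 1 = -12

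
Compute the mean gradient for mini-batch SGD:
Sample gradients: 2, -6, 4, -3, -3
Average gradient = -1.2

Average = (1/5)(2 + -6 + 4 + -3 + -3) = -6/5 = -1.2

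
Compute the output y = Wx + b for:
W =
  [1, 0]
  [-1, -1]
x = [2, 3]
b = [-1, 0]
y = [1, -5]

Wx = [1×2 + 0×3, -1×2 + -1×3]
   = [2, -5]
y = Wx + b = [2 + -1, -5 + 0] = [1, -5]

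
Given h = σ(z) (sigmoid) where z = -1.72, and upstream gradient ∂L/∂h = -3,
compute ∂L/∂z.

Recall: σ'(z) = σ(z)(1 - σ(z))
∂L/∂z = -0.3864

σ(-1.72) = 0.1519
σ'(-1.72) = σ(-1.72)(1 - σ(-1.72)) = 0.1519 × 0.8481 = 0.1288
∂L/∂z = ∂L/∂h · σ'(z) = -3 × 0.1288 = -0.3864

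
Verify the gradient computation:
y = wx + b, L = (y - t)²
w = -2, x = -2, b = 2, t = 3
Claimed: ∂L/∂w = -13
Incorrect

y = (-2)(-2) + 2 = 6
∂L/∂y = 2(y - t) = 2(6 - 3) = 6
∂y/∂w = x = -2
∂L/∂w = 6 × -2 = -12

Claimed value: -13
Incorrect: The correct gradient is -12.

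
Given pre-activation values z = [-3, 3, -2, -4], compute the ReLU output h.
h = [0, 3, 0, 0]

ReLU applied element-wise: max(0,-3)=0, max(0,3)=3, max(0,-2)=0, max(0,-4)=0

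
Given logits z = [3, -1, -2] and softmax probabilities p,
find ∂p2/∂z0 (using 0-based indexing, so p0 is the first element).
∂p2/∂z0 = -0.006413

p = softmax(z) = [0.9756, 0.01787, 0.006573]
p2 = 0.006573, p0 = 0.9756

∂p2/∂z0 = -p2 × p0 = -0.006573 × 0.9756 = -0.006413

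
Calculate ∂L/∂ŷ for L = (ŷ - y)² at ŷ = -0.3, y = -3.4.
∂L/∂ŷ = 6.2

∂L/∂ŷ = 2(ŷ - y) = 2(-0.3 - -3.4) = 2(3.1) = 6.2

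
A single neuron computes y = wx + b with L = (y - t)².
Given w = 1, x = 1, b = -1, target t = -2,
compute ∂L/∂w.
∂L/∂w = 4

y = wx + b = (1)(1) + -1 = 0
∂L/∂y = 2(y - t) = 2(0 - -2) = 4
∂y/∂w = x = 1
∂L/∂w = ∂L/∂y · ∂y/∂w = 4 × 1 = 4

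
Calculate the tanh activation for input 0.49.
0.4542

tanh(0.49) = (e^(0.49) - e^(-0.49))/(e^(0.49) + e^(-0.49)) = 0.4542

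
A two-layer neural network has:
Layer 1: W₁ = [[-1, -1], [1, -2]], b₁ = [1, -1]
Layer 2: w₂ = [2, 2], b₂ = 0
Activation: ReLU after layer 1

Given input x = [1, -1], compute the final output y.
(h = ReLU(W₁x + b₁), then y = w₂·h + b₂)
y = 6

Layer 1 pre-activation: z₁ = [1, 2]
After ReLU: h = [1, 2]
Layer 2 output: y = 2×1 + 2×2 + 0 = 6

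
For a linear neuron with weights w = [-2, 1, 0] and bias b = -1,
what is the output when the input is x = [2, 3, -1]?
y = -2

y = (-2)(2) + (1)(3) + (0)(-1) + -1 = -2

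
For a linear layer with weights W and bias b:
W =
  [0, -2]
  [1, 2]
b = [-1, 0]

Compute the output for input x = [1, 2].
y = [-5, 5]

Wx = [0×1 + -2×2, 1×1 + 2×2]
   = [-4, 5]
y = Wx + b = [-4 + -1, 5 + 0] = [-5, 5]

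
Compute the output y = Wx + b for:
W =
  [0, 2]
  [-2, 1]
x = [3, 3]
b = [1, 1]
y = [7, -2]

Wx = [0×3 + 2×3, -2×3 + 1×3]
   = [6, -3]
y = Wx + b = [6 + 1, -3 + 1] = [7, -2]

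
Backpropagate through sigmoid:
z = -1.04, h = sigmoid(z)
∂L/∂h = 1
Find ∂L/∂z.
∂L/∂z = 0.193

σ(-1.04) = 0.2611
σ'(-1.04) = σ(-1.04)(1 - σ(-1.04)) = 0.2611 × 0.7389 = 0.193
∂L/∂z = ∂L/∂h · σ'(z) = 1 × 0.193 = 0.193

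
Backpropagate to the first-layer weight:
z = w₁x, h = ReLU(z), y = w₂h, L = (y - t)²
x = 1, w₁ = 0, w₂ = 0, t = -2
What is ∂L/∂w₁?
∂L/∂w₁ = 0

Forward pass:
z = w₁x = 0×1 = 0
h = ReLU(0) = 0
y = w₂h = 0×0 = 0

Backward pass:
∂L/∂y = 2(y - t) = 2(0 - -2) = 4
∂y/∂h = w₂ = 0
∂h/∂z = 0 (ReLU derivative)
∂z/∂w₁ = x = 1

∂L/∂w₁ = 4 × 0 × 0 × 1 = 0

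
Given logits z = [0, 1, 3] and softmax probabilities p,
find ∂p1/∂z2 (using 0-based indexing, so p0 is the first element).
∂p1/∂z2 = -0.09636

p = softmax(z) = [0.04201, 0.1142, 0.8438]
p1 = 0.1142, p2 = 0.8438

∂p1/∂z2 = -p1 × p2 = -0.1142 × 0.8438 = -0.09636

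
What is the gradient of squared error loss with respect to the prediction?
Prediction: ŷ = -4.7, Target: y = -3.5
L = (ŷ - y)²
∂L/∂ŷ = -2.4

∂L/∂ŷ = 2(ŷ - y) = 2(-4.7 - -3.5) = 2(-1.2) = -2.4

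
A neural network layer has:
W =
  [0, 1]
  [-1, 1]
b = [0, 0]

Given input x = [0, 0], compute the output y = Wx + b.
y = [0, 0]

Wx = [0×0 + 1×0, -1×0 + 1×0]
   = [0, 0]
y = Wx + b = [0 + 0, 0 + 0] = [0, 0]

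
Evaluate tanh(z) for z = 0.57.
0.5154

tanh(0.57) = (e^(0.57) - e^(-0.57))/(e^(0.57) + e^(-0.57)) = 0.5154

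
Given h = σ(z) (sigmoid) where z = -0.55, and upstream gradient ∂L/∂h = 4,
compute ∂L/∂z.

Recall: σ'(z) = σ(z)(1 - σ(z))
∂L/∂z = 0.928

σ(-0.55) = 0.3659
σ'(-0.55) = σ(-0.55)(1 - σ(-0.55)) = 0.3659 × 0.6341 = 0.232
∂L/∂z = ∂L/∂h · σ'(z) = 4 × 0.232 = 0.928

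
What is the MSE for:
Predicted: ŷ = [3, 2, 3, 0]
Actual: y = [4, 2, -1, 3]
MSE = 6.5

MSE = (1/4)((3-4)² + (2-2)² + (3--1)² + (0-3)²) = (1/4)(1 + 0 + 16 + 9) = 6.5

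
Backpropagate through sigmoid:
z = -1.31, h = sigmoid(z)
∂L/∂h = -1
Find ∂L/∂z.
∂L/∂z = -0.1673

σ(-1.31) = 0.2125
σ'(-1.31) = σ(-1.31)(1 - σ(-1.31)) = 0.2125 × 0.7875 = 0.1673
∂L/∂z = ∂L/∂h · σ'(z) = -1 × 0.1673 = -0.1673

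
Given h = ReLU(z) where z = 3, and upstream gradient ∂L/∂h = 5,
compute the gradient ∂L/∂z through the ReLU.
∂L/∂z = 5

h = ReLU(3) = 3
Since z > 0: ∂h/∂z = 1
∂L/∂z = ∂L/∂h · ∂h/∂z = 5 × 1 = 5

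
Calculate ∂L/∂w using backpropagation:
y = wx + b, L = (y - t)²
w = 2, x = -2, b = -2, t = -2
∂L/∂w = 16

y = wx + b = (2)(-2) + -2 = -6
∂L/∂y = 2(y - t) = 2(-6 - -2) = -8
∂y/∂w = x = -2
∂L/∂w = ∂L/∂y · ∂y/∂w = -8 × -2 = 16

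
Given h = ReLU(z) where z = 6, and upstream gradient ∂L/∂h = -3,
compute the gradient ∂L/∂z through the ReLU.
∂L/∂z = -3

h = ReLU(6) = 6
Since z > 0: ∂h/∂z = 1
∂L/∂z = ∂L/∂h · ∂h/∂z = -3 × 1 = -3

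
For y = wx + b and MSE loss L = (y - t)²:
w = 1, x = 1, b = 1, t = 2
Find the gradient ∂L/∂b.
∂L/∂b = 0

y = wx + b = (1)(1) + 1 = 2
∂L/∂y = 2(y - t) = 2(2 - 2) = 0
∂y/∂b = 1
∂L/∂b = ∂L/∂y · ∂y/∂b = 0 × 1 = 0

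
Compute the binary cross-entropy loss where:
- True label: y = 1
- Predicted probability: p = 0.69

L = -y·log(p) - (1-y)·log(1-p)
L = 0.3711

L = -1·log(0.69) - 0·log(0.31) = -log(0.69) = 0.3711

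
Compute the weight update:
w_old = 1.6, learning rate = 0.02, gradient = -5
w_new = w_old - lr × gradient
w_new = 1.7

w_new = w - η·∂L/∂w = 1.6 - 0.02×(-5) = 1.6 - (-0.1) = 1.7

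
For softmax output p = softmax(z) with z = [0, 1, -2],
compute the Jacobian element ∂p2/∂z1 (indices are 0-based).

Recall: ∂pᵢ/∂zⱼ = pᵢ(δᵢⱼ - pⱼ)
∂p2/∂z1 = -0.02477

p = softmax(z) = [0.2595, 0.7054, 0.03512]
p2 = 0.03512, p1 = 0.7054

∂p2/∂z1 = -p2 × p1 = -0.03512 × 0.7054 = -0.02477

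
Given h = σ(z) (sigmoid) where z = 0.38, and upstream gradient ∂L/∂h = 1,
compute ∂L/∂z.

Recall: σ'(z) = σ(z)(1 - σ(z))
∂L/∂z = 0.2412

σ(0.38) = 0.5939
σ'(0.38) = σ(0.38)(1 - σ(0.38)) = 0.5939 × 0.4061 = 0.2412
∂L/∂z = ∂L/∂h · σ'(z) = 1 × 0.2412 = 0.2412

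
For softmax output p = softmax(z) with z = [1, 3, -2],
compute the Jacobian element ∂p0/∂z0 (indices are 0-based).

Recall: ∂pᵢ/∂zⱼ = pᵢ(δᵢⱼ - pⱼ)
∂p0/∂z0 = 0.1045

p = softmax(z) = [0.1185, 0.8756, 0.0059]
p0 = 0.1185

∂p0/∂z0 = p0(1 - p0) = 0.1185 × (1 - 0.1185) = 0.1045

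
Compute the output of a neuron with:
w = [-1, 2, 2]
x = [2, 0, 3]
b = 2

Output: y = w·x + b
y = 6

y = (-1)(2) + (2)(0) + (2)(3) + 2 = 6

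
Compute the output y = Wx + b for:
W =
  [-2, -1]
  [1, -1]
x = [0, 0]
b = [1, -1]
y = [1, -1]

Wx = [-2×0 + -1×0, 1×0 + -1×0]
   = [0, 0]
y = Wx + b = [0 + 1, 0 + -1] = [1, -1]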